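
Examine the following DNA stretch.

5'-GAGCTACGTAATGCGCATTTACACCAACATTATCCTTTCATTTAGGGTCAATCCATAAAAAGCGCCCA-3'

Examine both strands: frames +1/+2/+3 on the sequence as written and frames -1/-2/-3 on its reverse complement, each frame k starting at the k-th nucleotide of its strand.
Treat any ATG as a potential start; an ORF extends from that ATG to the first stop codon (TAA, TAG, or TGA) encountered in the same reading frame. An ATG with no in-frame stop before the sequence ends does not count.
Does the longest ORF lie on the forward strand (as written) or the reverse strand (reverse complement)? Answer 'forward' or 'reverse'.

forward

Reverse complement (5'→3'): TGGGCGCTTTTTATGGATTGACCCTAAATGAAAGGATAATGTTGGTGTAAATGCGCATTACGTAGCTC
Frame +1: GAG CTA CGT AAT GCG CAT TTA CAC CAA CAT TAT CCT TTC ATT TAG GGT CAA TCC ATA AAA AGC GCC — no ATG→stop ORF.
Frame +2: AGC TAC GTA ATG CGC ATT TAC ACC AAC ATT ATC CTT TCA TTT AGG GTC AAT CCA TAA AAA GCG CCC — ATG at 11, stop TAA at 56 → 48 nt.
Frame +3: GCT ACG TAA TGC GCA TTT ACA CCA ACA TTA TCC TTT CAT TTA GGG TCA ATC CAT AAA AAG CGC CCA — no ATG→stop ORF.
Frame -1: TGG GCG CTT TTT ATG GAT TGA CCC TAA ATG AAA GGA TAA TGT TGG TGT AAA TGC GCA TTA CGT AGC — ATG at 13, stop TGA at 19 → 9 nt; ATG at 28, stop TAA at 37 → 12 nt.
Frame -2: GGG CGC TTT TTA TGG ATT GAC CCT AAA TGA AAG GAT AAT GTT GGT GTA AAT GCG CAT TAC GTA GCT — no ATG→stop ORF.
Frame -3: GGC GCT TTT TAT GGA TTG ACC CTA AAT GAA AGG ATA ATG TTG GTG TAA ATG CGC ATT ACG TAG CTC — ATG at 39, stop TAA at 48 → 12 nt; ATG at 51, stop TAG at 63 → 15 nt.
Forward-strand max 48 nt; reverse-strand max 15 nt. The forward strand has the longer ORF.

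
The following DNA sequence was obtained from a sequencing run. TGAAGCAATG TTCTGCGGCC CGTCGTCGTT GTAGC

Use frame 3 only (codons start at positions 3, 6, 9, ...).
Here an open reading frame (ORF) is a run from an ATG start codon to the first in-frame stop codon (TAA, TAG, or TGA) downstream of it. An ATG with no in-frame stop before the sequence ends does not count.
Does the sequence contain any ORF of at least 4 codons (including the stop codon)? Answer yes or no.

Frame 3: AAG CAA TGT TCT GCG GCC CGT CGT CGT TGT AGC — no ATG→stop ORF.
Largest ORF found is 0 codons < 4, so no.

no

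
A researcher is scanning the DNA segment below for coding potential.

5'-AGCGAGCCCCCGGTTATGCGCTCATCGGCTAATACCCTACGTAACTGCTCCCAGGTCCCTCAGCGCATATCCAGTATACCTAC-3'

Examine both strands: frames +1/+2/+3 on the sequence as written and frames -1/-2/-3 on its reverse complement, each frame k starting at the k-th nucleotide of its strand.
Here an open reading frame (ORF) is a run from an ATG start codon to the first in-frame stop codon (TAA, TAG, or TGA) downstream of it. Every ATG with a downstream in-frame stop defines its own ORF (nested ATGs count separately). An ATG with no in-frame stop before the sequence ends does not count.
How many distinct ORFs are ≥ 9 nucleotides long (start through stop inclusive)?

Reverse complement (5'→3'): GTAGGTATACTGGATATGCGCTGAGGGACCTGGGAGCAGTTACGTAGGGTATTAGCCGATGAGCGCATAACCGGGGGCTCGCT
Frame +1: AGC GAG CCC CCG GTT ATG CGC TCA TCG GCT AAT ACC CTA CGT AAC TGC TCC CAG GTC CCT CAG CGC ATA TCC AGT ATA CCT — no ATG→stop ORF.
Frame +2: GCG AGC CCC CGG TTA TGC GCT CAT CGG CTA ATA CCC TAC GTA ACT GCT CCC AGG TCC CTC AGC GCA TAT CCA GTA TAC CTA — no ATG→stop ORF.
Frame +3: CGA GCC CCC GGT TAT GCG CTC ATC GGC TAA TAC CCT ACG TAA CTG CTC CCA GGT CCC TCA GCG CAT ATC CAG TAT ACC TAC — no ATG→stop ORF.
Frame -1: GTA GGT ATA CTG GAT ATG CGC TGA GGG ACC TGG GAG CAG TTA CGT AGG GTA TTA GCC GAT GAG CGC ATA ACC GGG GGC TCG — ATG at 16, stop TGA at 22 → 9 nt.
Frame -2: TAG GTA TAC TGG ATA TGC GCT GAG GGA CCT GGG AGC AGT TAC GTA GGG TAT TAG CCG ATG AGC GCA TAA CCG GGG GCT CGC — ATG at 59, stop TAA at 68 → 12 nt.
Frame -3: AGG TAT ACT GGA TAT GCG CTG AGG GAC CTG GGA GCA GTT ACG TAG GGT ATT AGC CGA TGA GCG CAT AAC CGG GGG CTC GCT — no ATG→stop ORF.
ORFs ≥ 9 nucleotides: frame -1 16–24 (9 nucleotides), frame -2 59–70 (12 nucleotides). Count = 2.

2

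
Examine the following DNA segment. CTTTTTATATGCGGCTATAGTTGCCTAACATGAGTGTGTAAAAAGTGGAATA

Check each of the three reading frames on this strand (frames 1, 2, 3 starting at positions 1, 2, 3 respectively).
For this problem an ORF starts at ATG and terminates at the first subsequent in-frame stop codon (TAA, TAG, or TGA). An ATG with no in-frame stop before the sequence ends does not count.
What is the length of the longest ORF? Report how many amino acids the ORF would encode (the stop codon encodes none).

Frame 1: CTT TTT ATA TGC GGC TAT AGT TGC CTA ACA TGA GTG TGT AAA AAG TGG AAT — no ATG→stop ORF.
Frame 2: TTT TTA TAT GCG GCT ATA GTT GCC TAA CAT GAG TGT GTA AAA AGT GGA ATA — no ATG→stop ORF.
Frame 3: TTT TAT ATG CGG CTA TAG TTG CCT AAC ATG AGT GTG TAA AAA GTG GAA — ATG at 9, stop TAG at 18 → 12 nt; ATG at 30, stop TAA at 39 → 12 nt.
Longest: frame 3, positions 9–20, 12 nt = 4 codons = 3 aa. → 3 amino acids.

3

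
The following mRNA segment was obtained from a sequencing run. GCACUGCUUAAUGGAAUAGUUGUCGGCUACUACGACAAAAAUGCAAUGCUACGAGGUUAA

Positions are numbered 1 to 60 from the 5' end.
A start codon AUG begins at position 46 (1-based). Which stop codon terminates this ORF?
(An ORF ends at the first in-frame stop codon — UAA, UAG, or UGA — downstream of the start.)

Codons from position 46: AUG (46–48), CUA (49–51), CGA (52–54), GGU (55–57), UAA (58–60).
The first in-frame stop codon is UAA.

UAA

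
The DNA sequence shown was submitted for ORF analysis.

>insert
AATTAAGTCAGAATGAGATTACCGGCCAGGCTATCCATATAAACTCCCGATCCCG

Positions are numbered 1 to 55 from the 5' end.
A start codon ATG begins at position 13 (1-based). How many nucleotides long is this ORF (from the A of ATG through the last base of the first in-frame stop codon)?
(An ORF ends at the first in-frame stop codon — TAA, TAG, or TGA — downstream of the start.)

30

Codons from position 13: ATG (13–15), AGA (16–18), TTA (19–21), CCG (22–24), GCC (25–27), AGG (28–30), CTA (31–33), TCC (34–36), ATA (37–39), TAA (40–42).
TAA is the first in-frame stop; ORF spans 13–42, 30 nucleotides.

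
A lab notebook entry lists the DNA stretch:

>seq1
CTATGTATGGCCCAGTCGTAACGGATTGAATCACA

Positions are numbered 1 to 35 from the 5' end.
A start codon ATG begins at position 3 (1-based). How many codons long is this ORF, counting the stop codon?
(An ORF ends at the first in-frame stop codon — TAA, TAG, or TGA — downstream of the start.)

Codons from position 3: ATG (3–5), TAT (6–8), GGC (9–11), CCA (12–14), GTC (15–17), GTA (18–20), ACG (21–23), GAT (24–26), TGA (27–29).
TGA is the first in-frame stop; that's 9 codons including the stop.

9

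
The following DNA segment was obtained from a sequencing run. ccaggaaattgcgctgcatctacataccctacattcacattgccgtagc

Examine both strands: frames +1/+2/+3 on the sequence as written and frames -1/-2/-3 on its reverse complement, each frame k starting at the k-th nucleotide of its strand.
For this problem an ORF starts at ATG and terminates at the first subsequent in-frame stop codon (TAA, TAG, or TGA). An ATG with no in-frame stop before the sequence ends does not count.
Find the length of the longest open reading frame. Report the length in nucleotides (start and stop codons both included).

Reverse complement (5'→3'): GCTACGGCAATGTGAATGTAGGGTATGTAGATGCAGCGCAATTTCCTGG
Frame +1: CCA GGA AAT TGC GCT GCA TCT ACA TAC CCT ACA TTC ACA TTG CCG TAG — no ATG→stop ORF.
Frame +2: CAG GAA ATT GCG CTG CAT CTA CAT ACC CTA CAT TCA CAT TGC CGT AGC — no ATG→stop ORF.
Frame +3: AGG AAA TTG CGC TGC ATC TAC ATA CCC TAC ATT CAC ATT GCC GTA — no ATG→stop ORF.
Frame -1: GCT ACG GCA ATG TGA ATG TAG GGT ATG TAG ATG CAG CGC AAT TTC CTG — ATG at 10, stop TGA at 13 → 6 nt; ATG at 16, stop TAG at 19 → 6 nt; ATG at 25, stop TAG at 28 → 6 nt.
Frame -2: CTA CGG CAA TGT GAA TGT AGG GTA TGT AGA TGC AGC GCA ATT TCC TGG — no ATG→stop ORF.
Frame -3: TAC GGC AAT GTG AAT GTA GGG TAT GTA GAT GCA GCG CAA TTT CCT — no ATG→stop ORF.
Longest: frame -1, positions 10–15, 6 nt = 2 codons = 1 aa. → 6 nucleotides.

6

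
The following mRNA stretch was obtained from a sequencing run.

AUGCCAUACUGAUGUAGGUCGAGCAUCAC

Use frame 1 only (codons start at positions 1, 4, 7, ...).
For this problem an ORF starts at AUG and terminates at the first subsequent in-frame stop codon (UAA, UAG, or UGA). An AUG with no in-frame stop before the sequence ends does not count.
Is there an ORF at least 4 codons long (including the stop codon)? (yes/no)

yes

Frame 1: AUG CCA UAC UGA UGU AGG UCG AGC AUC — AUG at 1, stop UGA at 10 → 12 nt.
Frame 1 has an ORF of 4 codons (positions 1–12) ≥ 4, so yes.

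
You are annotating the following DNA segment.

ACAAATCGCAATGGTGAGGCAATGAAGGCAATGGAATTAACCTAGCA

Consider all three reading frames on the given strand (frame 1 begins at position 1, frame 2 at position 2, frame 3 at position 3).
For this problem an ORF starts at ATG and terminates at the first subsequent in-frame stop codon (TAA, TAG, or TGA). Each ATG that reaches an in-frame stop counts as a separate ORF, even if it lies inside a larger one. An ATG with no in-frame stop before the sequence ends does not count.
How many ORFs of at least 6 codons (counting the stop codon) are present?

Frame 1: ACA AAT CGC AAT GGT GAG GCA ATG AAG GCA ATG GAA TTA ACC TAG — ATG at 22, stop TAG at 43 → 24 nt; ATG at 31, stop TAG at 43 → 15 nt.
Frame 2: CAA ATC GCA ATG GTG AGG CAA TGA AGG CAA TGG AAT TAA CCT AGC — ATG at 11, stop TGA at 23 → 15 nt.
Frame 3: AAA TCG CAA TGG TGA GGC AAT GAA GGC AAT GGA ATT AAC CTA GCA — no ATG→stop ORF.
ORFs ≥ 6 codons: frame 1 22–45 (8 codons). Count = 1.

1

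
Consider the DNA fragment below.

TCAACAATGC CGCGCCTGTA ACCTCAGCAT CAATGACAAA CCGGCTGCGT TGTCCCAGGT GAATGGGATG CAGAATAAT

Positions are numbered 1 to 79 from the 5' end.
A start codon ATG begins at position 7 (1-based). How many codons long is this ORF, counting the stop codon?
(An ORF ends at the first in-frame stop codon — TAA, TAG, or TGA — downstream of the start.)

5

Codons from position 7: ATG (7–9), CCG (10–12), CGC (13–15), CTG (16–18), TAA (19–21).
TAA is the first in-frame stop; that's 5 codons including the stop.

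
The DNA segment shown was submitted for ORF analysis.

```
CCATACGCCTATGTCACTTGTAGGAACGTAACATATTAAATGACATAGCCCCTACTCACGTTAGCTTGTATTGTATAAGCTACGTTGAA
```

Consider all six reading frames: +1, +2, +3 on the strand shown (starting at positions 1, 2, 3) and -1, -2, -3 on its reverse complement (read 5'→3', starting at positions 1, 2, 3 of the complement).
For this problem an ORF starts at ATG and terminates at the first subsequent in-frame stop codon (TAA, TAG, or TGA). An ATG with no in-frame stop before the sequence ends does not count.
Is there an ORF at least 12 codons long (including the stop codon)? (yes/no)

Reverse complement (5'→3'): TTCAACGTAGCTTATACAATACAAGCTAACGTGAGTAGGGGCTATGTCATTTAATATGTTACGTTCCTACAAGTGACATAGGCGTATGG
Frame +1: CCA TAC GCC TAT GTC ACT TGT AGG AAC GTA ACA TAT TAA ATG ACA TAG CCC CTA CTC ACG TTA GCT TGT ATT GTA TAA GCT ACG TTG — ATG at 40, stop TAG at 46 → 9 nt.
Frame +2: CAT ACG CCT ATG TCA CTT GTA GGA ACG TAA CAT ATT AAA TGA CAT AGC CCC TAC TCA CGT TAG CTT GTA TTG TAT AAG CTA CGT TGA — ATG at 11, stop TAA at 29 → 21 nt.
Frame +3: ATA CGC CTA TGT CAC TTG TAG GAA CGT AAC ATA TTA AAT GAC ATA GCC CCT ACT CAC GTT AGC TTG TAT TGT ATA AGC TAC GTT GAA — no ATG→stop ORF.
Frame -1: TTC AAC GTA GCT TAT ACA ATA CAA GCT AAC GTG AGT AGG GGC TAT GTC ATT TAA TAT GTT ACG TTC CTA CAA GTG ACA TAG GCG TAT — no ATG→stop ORF.
Frame -2: TCA ACG TAG CTT ATA CAA TAC AAG CTA ACG TGA GTA GGG GCT ATG TCA TTT AAT ATG TTA CGT TCC TAC AAG TGA CAT AGG CGT ATG — ATG at 44, stop TGA at 74 → 33 nt; ATG at 56, stop TGA at 74 → 21 nt.
Frame -3: CAA CGT AGC TTA TAC AAT ACA AGC TAA CGT GAG TAG GGG CTA TGT CAT TTA ATA TGT TAC GTT CCT ACA AGT GAC ATA GGC GTA TGG — no ATG→stop ORF.
Largest ORF found is 11 codons < 12, so no.

no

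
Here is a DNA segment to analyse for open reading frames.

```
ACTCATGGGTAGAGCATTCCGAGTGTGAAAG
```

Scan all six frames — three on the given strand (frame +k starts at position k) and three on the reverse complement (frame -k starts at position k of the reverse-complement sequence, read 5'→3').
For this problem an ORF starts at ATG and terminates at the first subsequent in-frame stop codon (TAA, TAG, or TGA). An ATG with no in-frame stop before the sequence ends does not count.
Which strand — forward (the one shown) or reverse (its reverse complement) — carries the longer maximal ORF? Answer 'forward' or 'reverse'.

forward

Reverse complement (5'→3'): CTTTCACACTCGGAATGCTCTACCCATGAGT
Frame +1: ACT CAT GGG TAG AGC ATT CCG AGT GTG AAA — no ATG→stop ORF.
Frame +2: CTC ATG GGT AGA GCA TTC CGA GTG TGA AAG — ATG at 5, stop TGA at 26 → 24 nt.
Frame +3: TCA TGG GTA GAG CAT TCC GAG TGT GAA — no ATG→stop ORF.
Frame -1: CTT TCA CAC TCG GAA TGC TCT ACC CAT GAG — no ATG→stop ORF.
Frame -2: TTT CAC ACT CGG AAT GCT CTA CCC ATG AGT — no ATG→stop ORF.
Frame -3: TTC ACA CTC GGA ATG CTC TAC CCA TGA — ATG at 15, stop TGA at 27 → 15 nt.
Forward-strand max 24 nt; reverse-strand max 15 nt. The forward strand has the longer ORF.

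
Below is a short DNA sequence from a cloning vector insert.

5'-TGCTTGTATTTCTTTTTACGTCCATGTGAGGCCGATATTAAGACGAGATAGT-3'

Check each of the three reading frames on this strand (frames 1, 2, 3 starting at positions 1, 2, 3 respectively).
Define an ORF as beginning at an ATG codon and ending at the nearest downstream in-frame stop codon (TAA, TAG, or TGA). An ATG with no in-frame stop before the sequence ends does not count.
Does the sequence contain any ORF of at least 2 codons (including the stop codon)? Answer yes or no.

yes

Frame 1: TGC TTG TAT TTC TTT TTA CGT CCA TGT GAG GCC GAT ATT AAG ACG AGA TAG — no ATG→stop ORF.
Frame 2: GCT TGT ATT TCT TTT TAC GTC CAT GTG AGG CCG ATA TTA AGA CGA GAT AGT — no ATG→stop ORF.
Frame 3: CTT GTA TTT CTT TTT ACG TCC ATG TGA GGC CGA TAT TAA GAC GAG ATA — ATG at 24, stop TGA at 27 → 6 nt.
Frame 3 has an ORF of 2 codons (positions 24–29) ≥ 2, so yes.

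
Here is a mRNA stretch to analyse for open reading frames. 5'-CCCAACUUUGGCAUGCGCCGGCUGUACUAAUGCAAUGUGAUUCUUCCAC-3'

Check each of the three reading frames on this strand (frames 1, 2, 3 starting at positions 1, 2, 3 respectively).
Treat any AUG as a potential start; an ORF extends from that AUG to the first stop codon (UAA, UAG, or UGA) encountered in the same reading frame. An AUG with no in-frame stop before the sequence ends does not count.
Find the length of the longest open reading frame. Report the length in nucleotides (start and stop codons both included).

Frame 1: CCC AAC UUU GGC AUG CGC CGG CUG UAC UAA UGC AAU GUG AUU CUU CCA — AUG at 13, stop UAA at 28 → 18 nt.
Frame 2: CCA ACU UUG GCA UGC GCC GGC UGU ACU AAU GCA AUG UGA UUC UUC CAC — AUG at 35, stop UGA at 38 → 6 nt.
Frame 3: CAA CUU UGG CAU GCG CCG GCU GUA CUA AUG CAA UGU GAU UCU UCC — no AUG→stop ORF.
Longest: frame 1, positions 13–30, 18 nt = 6 codons = 5 aa. → 18 nucleotides.

18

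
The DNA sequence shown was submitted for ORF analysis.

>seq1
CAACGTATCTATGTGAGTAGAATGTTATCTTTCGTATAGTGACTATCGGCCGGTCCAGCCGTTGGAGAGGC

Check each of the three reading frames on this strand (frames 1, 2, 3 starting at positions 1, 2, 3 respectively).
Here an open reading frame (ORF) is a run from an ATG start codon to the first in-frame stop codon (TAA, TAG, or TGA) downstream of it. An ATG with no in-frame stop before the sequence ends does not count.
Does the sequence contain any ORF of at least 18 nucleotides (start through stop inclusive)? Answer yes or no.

yes

Frame 1: CAA CGT ATC TAT GTG AGT AGA ATG TTA TCT TTC GTA TAG TGA CTA TCG GCC GGT CCA GCC GTT GGA GAG — ATG at 22, stop TAG at 37 → 18 nt.
Frame 2: AAC GTA TCT ATG TGA GTA GAA TGT TAT CTT TCG TAT AGT GAC TAT CGG CCG GTC CAG CCG TTG GAG AGG — ATG at 11, stop TGA at 14 → 6 nt.
Frame 3: ACG TAT CTA TGT GAG TAG AAT GTT ATC TTT CGT ATA GTG ACT ATC GGC CGG TCC AGC CGT TGG AGA GGC — no ATG→stop ORF.
Frame 1 has an ORF of 18 nucleotides (positions 22–39) ≥ 18, so yes.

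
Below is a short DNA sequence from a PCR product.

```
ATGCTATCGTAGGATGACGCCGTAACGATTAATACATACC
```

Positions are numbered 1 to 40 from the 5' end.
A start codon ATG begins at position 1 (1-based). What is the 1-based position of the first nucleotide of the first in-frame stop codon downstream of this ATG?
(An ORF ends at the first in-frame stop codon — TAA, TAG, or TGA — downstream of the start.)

10

Codons from position 1: ATG (1–3), CTA (4–6), TCG (7–9), TAG (10–12).
TAG is a stop codon; it begins at position 10.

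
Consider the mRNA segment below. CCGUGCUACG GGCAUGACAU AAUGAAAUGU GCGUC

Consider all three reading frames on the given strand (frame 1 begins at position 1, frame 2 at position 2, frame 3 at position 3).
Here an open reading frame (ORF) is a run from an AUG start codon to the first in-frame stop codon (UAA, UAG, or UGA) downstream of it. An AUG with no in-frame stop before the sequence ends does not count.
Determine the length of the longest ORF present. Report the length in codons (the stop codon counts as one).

Frame 1: CCG UGC UAC GGG CAU GAC AUA AUG AAA UGU GCG — no AUG→stop ORF.
Frame 2: CGU GCU ACG GGC AUG ACA UAA UGA AAU GUG CGU — AUG at 14, stop UAA at 20 → 9 nt.
Frame 3: GUG CUA CGG GCA UGA CAU AAU GAA AUG UGC GUC — no AUG→stop ORF.
Longest: frame 2, positions 14–22, 9 nt = 3 codons = 2 aa. → 3 codons.

3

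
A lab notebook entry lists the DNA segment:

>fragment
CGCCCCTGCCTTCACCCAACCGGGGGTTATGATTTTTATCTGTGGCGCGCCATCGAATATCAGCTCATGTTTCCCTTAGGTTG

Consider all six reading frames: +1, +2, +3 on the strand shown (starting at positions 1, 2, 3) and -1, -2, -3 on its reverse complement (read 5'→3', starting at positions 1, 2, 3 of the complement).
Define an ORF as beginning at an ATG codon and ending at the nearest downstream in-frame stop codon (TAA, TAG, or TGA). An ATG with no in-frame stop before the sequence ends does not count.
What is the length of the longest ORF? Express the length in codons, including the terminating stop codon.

17

Reverse complement (5'→3'): CAACCTAAGGGAAACATGAGCTGATATTCGATGGCGCGCCACAGATAAAAATCATAACCCCCGGTTGGGTGAAGGCAGGGGCG
Frame +1: CGC CCC TGC CTT CAC CCA ACC GGG GGT TAT GAT TTT TAT CTG TGG CGC GCC ATC GAA TAT CAG CTC ATG TTT CCC TTA GGT — no ATG→stop ORF.
Frame +2: GCC CCT GCC TTC ACC CAA CCG GGG GTT ATG ATT TTT ATC TGT GGC GCG CCA TCG AAT ATC AGC TCA TGT TTC CCT TAG GTT — ATG at 29, stop TAG at 77 → 51 nt.
Frame +3: CCC CTG CCT TCA CCC AAC CGG GGG TTA TGA TTT TTA TCT GTG GCG CGC CAT CGA ATA TCA GCT CAT GTT TCC CTT AGG TTG — no ATG→stop ORF.
Frame -1: CAA CCT AAG GGA AAC ATG AGC TGA TAT TCG ATG GCG CGC CAC AGA TAA AAA TCA TAA CCC CCG GTT GGG TGA AGG CAG GGG — ATG at 16, stop TGA at 22 → 9 nt; ATG at 31, stop TAA at 46 → 18 nt.
Frame -2: AAC CTA AGG GAA ACA TGA GCT GAT ATT CGA TGG CGC GCC ACA GAT AAA AAT CAT AAC CCC CGG TTG GGT GAA GGC AGG GGC — no ATG→stop ORF.
Frame -3: ACC TAA GGG AAA CAT GAG CTG ATA TTC GAT GGC GCG CCA CAG ATA AAA ATC ATA ACC CCC GGT TGG GTG AAG GCA GGG GCG — no ATG→stop ORF.
Longest: frame +2, positions 29–79, 51 nt = 17 codons = 16 aa. → 17 codons.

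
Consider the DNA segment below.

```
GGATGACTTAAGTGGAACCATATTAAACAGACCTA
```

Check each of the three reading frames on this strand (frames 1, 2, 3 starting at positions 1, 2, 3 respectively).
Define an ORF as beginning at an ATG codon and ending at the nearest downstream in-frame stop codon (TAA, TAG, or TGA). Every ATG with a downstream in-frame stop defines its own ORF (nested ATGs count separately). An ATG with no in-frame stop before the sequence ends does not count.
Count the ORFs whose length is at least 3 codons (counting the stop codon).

1

Frame 1: GGA TGA CTT AAG TGG AAC CAT ATT AAA CAG ACC — no ATG→stop ORF.
Frame 2: GAT GAC TTA AGT GGA ACC ATA TTA AAC AGA CCT — no ATG→stop ORF.
Frame 3: ATG ACT TAA GTG GAA CCA TAT TAA ACA GAC CTA — ATG at 3, stop TAA at 9 → 9 nt.
ORFs ≥ 3 codons: frame 3 3–11 (3 codons). Count = 1.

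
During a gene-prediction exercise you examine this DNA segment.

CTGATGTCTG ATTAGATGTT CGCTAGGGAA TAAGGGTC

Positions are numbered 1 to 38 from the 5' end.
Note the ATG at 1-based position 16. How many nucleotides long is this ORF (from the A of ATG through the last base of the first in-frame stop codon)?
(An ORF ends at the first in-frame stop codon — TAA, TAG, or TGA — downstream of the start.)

18

Codons from position 16: ATG (16–18), TTC (19–21), GCT (22–24), AGG (25–27), GAA (28–30), TAA (31–33).
TAA is the first in-frame stop; ORF spans 16–33, 18 nucleotides.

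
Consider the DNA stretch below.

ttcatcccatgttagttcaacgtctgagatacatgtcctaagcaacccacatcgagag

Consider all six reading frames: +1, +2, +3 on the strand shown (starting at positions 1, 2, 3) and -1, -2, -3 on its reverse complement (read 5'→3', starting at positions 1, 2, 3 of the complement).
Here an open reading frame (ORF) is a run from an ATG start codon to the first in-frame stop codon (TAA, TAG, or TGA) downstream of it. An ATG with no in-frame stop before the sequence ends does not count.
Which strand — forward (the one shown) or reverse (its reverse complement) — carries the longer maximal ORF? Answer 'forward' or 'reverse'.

Reverse complement (5'→3'): CTCTCGATGTGGGTTGCTTAGGACATGTATCTCAGACGTTGAACTAACATGGGATGAA
Frame +1: TTC ATC CCA TGT TAG TTC AAC GTC TGA GAT ACA TGT CCT AAG CAA CCC ACA TCG AGA — no ATG→stop ORF.
Frame +2: TCA TCC CAT GTT AGT TCA ACG TCT GAG ATA CAT GTC CTA AGC AAC CCA CAT CGA GAG — no ATG→stop ORF.
Frame +3: CAT CCC ATG TTA GTT CAA CGT CTG AGA TAC ATG TCC TAA GCA ACC CAC ATC GAG — ATG at 9, stop TAA at 39 → 33 nt; ATG at 33, stop TAA at 39 → 9 nt.
Frame -1: CTC TCG ATG TGG GTT GCT TAG GAC ATG TAT CTC AGA CGT TGA ACT AAC ATG GGA TGA — ATG at 7, stop TAG at 19 → 15 nt; ATG at 25, stop TGA at 40 → 18 nt; ATG at 49, stop TGA at 55 → 9 nt.
Frame -2: TCT CGA TGT GGG TTG CTT AGG ACA TGT ATC TCA GAC GTT GAA CTA ACA TGG GAT GAA — no ATG→stop ORF.
Frame -3: CTC GAT GTG GGT TGC TTA GGA CAT GTA TCT CAG ACG TTG AAC TAA CAT GGG ATG — no ATG→stop ORF.
Forward-strand max 33 nt; reverse-strand max 18 nt. The forward strand has the longer ORF.

forward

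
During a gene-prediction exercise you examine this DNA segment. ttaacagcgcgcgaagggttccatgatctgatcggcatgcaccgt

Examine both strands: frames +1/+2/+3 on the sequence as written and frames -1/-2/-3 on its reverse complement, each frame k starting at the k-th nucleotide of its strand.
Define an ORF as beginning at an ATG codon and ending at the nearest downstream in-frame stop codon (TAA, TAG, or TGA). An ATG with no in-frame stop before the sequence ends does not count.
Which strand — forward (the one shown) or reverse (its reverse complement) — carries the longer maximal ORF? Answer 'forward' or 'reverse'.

Reverse complement (5'→3'): ACGGTGCATGCCGATCAGATCATGGAACCCTTCGCGCGCTGTTAA
Frame +1: TTA ACA GCG CGC GAA GGG TTC CAT GAT CTG ATC GGC ATG CAC CGT — no ATG→stop ORF.
Frame +2: TAA CAG CGC GCG AAG GGT TCC ATG ATC TGA TCG GCA TGC ACC — ATG at 23, stop TGA at 29 → 9 nt.
Frame +3: AAC AGC GCG CGA AGG GTT CCA TGA TCT GAT CGG CAT GCA CCG — no ATG→stop ORF.
Frame -1: ACG GTG CAT GCC GAT CAG ATC ATG GAA CCC TTC GCG CGC TGT TAA — ATG at 22, stop TAA at 43 → 24 nt.
Frame -2: CGG TGC ATG CCG ATC AGA TCA TGG AAC CCT TCG CGC GCT GTT — no ATG→stop ORF.
Frame -3: GGT GCA TGC CGA TCA GAT CAT GGA ACC CTT CGC GCG CTG TTA — no ATG→stop ORF.
Forward-strand max 9 nt; reverse-strand max 24 nt. The reverse strand has the longer ORF.

reverse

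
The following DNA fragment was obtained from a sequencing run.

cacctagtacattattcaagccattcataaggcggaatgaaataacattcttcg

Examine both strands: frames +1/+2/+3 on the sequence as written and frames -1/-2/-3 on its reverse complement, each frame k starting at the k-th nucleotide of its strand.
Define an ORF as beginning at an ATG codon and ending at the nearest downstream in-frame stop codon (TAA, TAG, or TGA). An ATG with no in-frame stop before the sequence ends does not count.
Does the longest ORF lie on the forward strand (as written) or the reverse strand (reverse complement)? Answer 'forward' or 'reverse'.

Reverse complement (5'→3'): CGAAGAATGTTATTTCATTCCGCCTTATGAATGGCTTGAATAATGTACTAGGTG
Frame +1: CAC CTA GTA CAT TAT TCA AGC CAT TCA TAA GGC GGA ATG AAA TAA CAT TCT TCG — ATG at 37, stop TAA at 43 → 9 nt.
Frame +2: ACC TAG TAC ATT ATT CAA GCC ATT CAT AAG GCG GAA TGA AAT AAC ATT CTT — no ATG→stop ORF.
Frame +3: CCT AGT ACA TTA TTC AAG CCA TTC ATA AGG CGG AAT GAA ATA ACA TTC TTC — no ATG→stop ORF.
Frame -1: CGA AGA ATG TTA TTT CAT TCC GCC TTA TGA ATG GCT TGA ATA ATG TAC TAG GTG — ATG at 7, stop TGA at 28 → 24 nt; ATG at 31, stop TGA at 37 → 9 nt; ATG at 43, stop TAG at 49 → 9 nt.
Frame -2: GAA GAA TGT TAT TTC ATT CCG CCT TAT GAA TGG CTT GAA TAA TGT ACT AGG — no ATG→stop ORF.
Frame -3: AAG AAT GTT ATT TCA TTC CGC CTT ATG AAT GGC TTG AAT AAT GTA CTA GGT — no ATG→stop ORF.
Forward-strand max 9 nt; reverse-strand max 24 nt. The reverse strand has the longer ORF.

reverse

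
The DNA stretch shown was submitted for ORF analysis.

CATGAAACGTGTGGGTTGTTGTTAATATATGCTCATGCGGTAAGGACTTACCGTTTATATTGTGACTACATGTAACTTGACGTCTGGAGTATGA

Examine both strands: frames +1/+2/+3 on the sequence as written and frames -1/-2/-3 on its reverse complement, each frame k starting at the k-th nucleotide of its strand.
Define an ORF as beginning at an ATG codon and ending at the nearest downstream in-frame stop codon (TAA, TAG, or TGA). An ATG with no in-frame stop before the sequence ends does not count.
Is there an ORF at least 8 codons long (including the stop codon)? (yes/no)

Reverse complement (5'→3'): TCATACTCCAGACGTCAAGTTACATGTAGTCACAATATAAACGGTAAGTCCTTACCGCATGAGCATATATTAACAACAACCCACACGTTTCATG
Frame +1: CAT GAA ACG TGT GGG TTG TTG TTA ATA TAT GCT CAT GCG GTA AGG ACT TAC CGT TTA TAT TGT GAC TAC ATG TAA CTT GAC GTC TGG AGT ATG — ATG at 70, stop TAA at 73 → 6 nt.
Frame +2: ATG AAA CGT GTG GGT TGT TGT TAA TAT ATG CTC ATG CGG TAA GGA CTT ACC GTT TAT ATT GTG ACT ACA TGT AAC TTG ACG TCT GGA GTA TGA — ATG at 2, stop TAA at 23 → 24 nt; ATG at 29, stop TAA at 41 → 15 nt; ATG at 35, stop TAA at 41 → 9 nt.
Frame +3: TGA AAC GTG TGG GTT GTT GTT AAT ATA TGC TCA TGC GGT AAG GAC TTA CCG TTT ATA TTG TGA CTA CAT GTA ACT TGA CGT CTG GAG TAT — no ATG→stop ORF.
Frame -1: TCA TAC TCC AGA CGT CAA GTT ACA TGT AGT CAC AAT ATA AAC GGT AAG TCC TTA CCG CAT GAG CAT ATA TTA ACA ACA ACC CAC ACG TTT CAT — no ATG→stop ORF.
Frame -2: CAT ACT CCA GAC GTC AAG TTA CAT GTA GTC ACA ATA TAA ACG GTA AGT CCT TAC CGC ATG AGC ATA TAT TAA CAA CAA CCC ACA CGT TTC ATG — ATG at 59, stop TAA at 71 → 15 nt.
Frame -3: ATA CTC CAG ACG TCA AGT TAC ATG TAG TCA CAA TAT AAA CGG TAA GTC CTT ACC GCA TGA GCA TAT ATT AAC AAC AAC CCA CAC GTT TCA — ATG at 24, stop TAG at 27 → 6 nt.
Frame +2 has an ORF of 8 codons (positions 2–25) ≥ 8, so yes.

yes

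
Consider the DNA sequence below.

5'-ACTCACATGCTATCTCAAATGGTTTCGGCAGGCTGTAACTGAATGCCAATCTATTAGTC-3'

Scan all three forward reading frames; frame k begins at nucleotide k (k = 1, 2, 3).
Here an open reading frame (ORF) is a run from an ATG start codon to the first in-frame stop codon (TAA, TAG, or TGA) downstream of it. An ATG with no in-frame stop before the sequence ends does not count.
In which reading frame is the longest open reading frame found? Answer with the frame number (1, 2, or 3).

Frame 1: ACT CAC ATG CTA TCT CAA ATG GTT TCG GCA GGC TGT AAC TGA ATG CCA ATC TAT TAG — ATG at 7, stop TGA at 40 → 36 nt; ATG at 19, stop TGA at 40 → 24 nt; ATG at 43, stop TAG at 55 → 15 nt.
Frame 2: CTC ACA TGC TAT CTC AAA TGG TTT CGG CAG GCT GTA ACT GAA TGC CAA TCT ATT AGT — no ATG→stop ORF.
Frame 3: TCA CAT GCT ATC TCA AAT GGT TTC GGC AGG CTG TAA CTG AAT GCC AAT CTA TTA GTC — no ATG→stop ORF.
Longest ORF is 36 nt in frame 1 (positions 7–42).

1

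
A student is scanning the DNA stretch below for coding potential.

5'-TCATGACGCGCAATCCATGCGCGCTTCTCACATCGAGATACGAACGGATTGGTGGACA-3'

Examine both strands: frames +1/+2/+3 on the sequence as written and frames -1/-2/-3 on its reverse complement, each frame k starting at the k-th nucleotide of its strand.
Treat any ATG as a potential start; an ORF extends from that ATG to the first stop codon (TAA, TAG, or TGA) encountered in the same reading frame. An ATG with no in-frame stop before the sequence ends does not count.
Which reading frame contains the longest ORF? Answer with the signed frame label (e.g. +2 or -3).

Reverse complement (5'→3'): TGTCCACCAATCCGTTCGTATCTCGATGTGAGAAGCGCGCATGGATTGCGCGTCATGA
Frame +1: TCA TGA CGC GCA ATC CAT GCG CGC TTC TCA CAT CGA GAT ACG AAC GGA TTG GTG GAC — no ATG→stop ORF.
Frame +2: CAT GAC GCG CAA TCC ATG CGC GCT TCT CAC ATC GAG ATA CGA ACG GAT TGG TGG ACA — no ATG→stop ORF.
Frame +3: ATG ACG CGC AAT CCA TGC GCG CTT CTC ACA TCG AGA TAC GAA CGG ATT GGT GGA — no ATG→stop ORF.
Frame -1: TGT CCA CCA ATC CGT TCG TAT CTC GAT GTG AGA AGC GCG CAT GGA TTG CGC GTC ATG — no ATG→stop ORF.
Frame -2: GTC CAC CAA TCC GTT CGT ATC TCG ATG TGA GAA GCG CGC ATG GAT TGC GCG TCA TGA — ATG at 26, stop TGA at 29 → 6 nt; ATG at 41, stop TGA at 56 → 18 nt.
Frame -3: TCC ACC AAT CCG TTC GTA TCT CGA TGT GAG AAG CGC GCA TGG ATT GCG CGT CAT — no ATG→stop ORF.
Longest ORF is 18 nt in frame -2 (positions 41–58).

-2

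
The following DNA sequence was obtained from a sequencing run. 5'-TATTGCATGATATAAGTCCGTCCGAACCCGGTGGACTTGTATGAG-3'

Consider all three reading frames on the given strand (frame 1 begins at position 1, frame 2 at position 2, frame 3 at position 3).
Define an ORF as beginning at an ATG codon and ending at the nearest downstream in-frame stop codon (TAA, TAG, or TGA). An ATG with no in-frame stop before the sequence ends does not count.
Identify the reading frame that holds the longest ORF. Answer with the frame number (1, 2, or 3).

Frame 1: TAT TGC ATG ATA TAA GTC CGT CCG AAC CCG GTG GAC TTG TAT GAG — ATG at 7, stop TAA at 13 → 9 nt.
Frame 2: ATT GCA TGA TAT AAG TCC GTC CGA ACC CGG TGG ACT TGT ATG — no ATG→stop ORF.
Frame 3: TTG CAT GAT ATA AGT CCG TCC GAA CCC GGT GGA CTT GTA TGA — no ATG→stop ORF.
Longest ORF is 9 nt in frame 1 (positions 7–15).

1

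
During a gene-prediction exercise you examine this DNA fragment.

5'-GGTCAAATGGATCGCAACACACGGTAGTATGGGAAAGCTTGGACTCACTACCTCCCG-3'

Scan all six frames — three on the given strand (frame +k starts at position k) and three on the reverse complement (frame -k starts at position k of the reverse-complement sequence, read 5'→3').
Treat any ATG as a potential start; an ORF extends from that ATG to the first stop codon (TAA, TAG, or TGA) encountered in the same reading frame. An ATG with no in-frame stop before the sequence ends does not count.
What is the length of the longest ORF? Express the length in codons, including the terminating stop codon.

7

Reverse complement (5'→3'): CGGGAGGTAGTGAGTCCAAGCTTTCCCATACTACCGTGTGTTGCGATCCATTTGACC
Frame +1: GGT CAA ATG GAT CGC AAC ACA CGG TAG TAT GGG AAA GCT TGG ACT CAC TAC CTC CCG — ATG at 7, stop TAG at 25 → 21 nt.
Frame +2: GTC AAA TGG ATC GCA ACA CAC GGT AGT ATG GGA AAG CTT GGA CTC ACT ACC TCC — no ATG→stop ORF.
Frame +3: TCA AAT GGA TCG CAA CAC ACG GTA GTA TGG GAA AGC TTG GAC TCA CTA CCT CCC — no ATG→stop ORF.
Frame -1: CGG GAG GTA GTG AGT CCA AGC TTT CCC ATA CTA CCG TGT GTT GCG ATC CAT TTG ACC — no ATG→stop ORF.
Frame -2: GGG AGG TAG TGA GTC CAA GCT TTC CCA TAC TAC CGT GTG TTG CGA TCC ATT TGA — no ATG→stop ORF.
Frame -3: GGA GGT AGT GAG TCC AAG CTT TCC CAT ACT ACC GTG TGT TGC GAT CCA TTT GAC — no ATG→stop ORF.
Longest: frame +1, positions 7–27, 21 nt = 7 codons = 6 aa. → 7 codons.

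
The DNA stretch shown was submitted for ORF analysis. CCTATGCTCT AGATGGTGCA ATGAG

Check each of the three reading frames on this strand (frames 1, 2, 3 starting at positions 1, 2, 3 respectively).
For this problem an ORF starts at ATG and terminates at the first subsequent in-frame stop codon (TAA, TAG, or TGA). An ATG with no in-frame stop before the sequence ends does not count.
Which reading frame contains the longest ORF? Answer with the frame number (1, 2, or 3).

Frame 1: CCT ATG CTC TAG ATG GTG CAA TGA — ATG at 4, stop TAG at 10 → 9 nt; ATG at 13, stop TGA at 22 → 12 nt.
Frame 2: CTA TGC TCT AGA TGG TGC AAT GAG — no ATG→stop ORF.
Frame 3: TAT GCT CTA GAT GGT GCA ATG — no ATG→stop ORF.
Longest ORF is 12 nt in frame 1 (positions 13–24).

1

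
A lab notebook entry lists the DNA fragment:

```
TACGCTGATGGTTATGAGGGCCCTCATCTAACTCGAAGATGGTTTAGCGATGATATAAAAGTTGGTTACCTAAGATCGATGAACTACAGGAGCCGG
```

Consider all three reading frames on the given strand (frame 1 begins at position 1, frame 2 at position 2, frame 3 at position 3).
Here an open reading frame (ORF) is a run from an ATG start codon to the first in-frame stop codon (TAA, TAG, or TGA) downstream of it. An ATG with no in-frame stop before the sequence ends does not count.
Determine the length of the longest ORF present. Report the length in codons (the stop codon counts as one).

8

Frame 1: TAC GCT GAT GGT TAT GAG GGC CCT CAT CTA ACT CGA AGA TGG TTT AGC GAT GAT ATA AAA GTT GGT TAC CTA AGA TCG ATG AAC TAC AGG AGC CGG — no ATG→stop ORF.
Frame 2: ACG CTG ATG GTT ATG AGG GCC CTC ATC TAA CTC GAA GAT GGT TTA GCG ATG ATA TAA AAG TTG GTT ACC TAA GAT CGA TGA ACT ACA GGA GCC — ATG at 8, stop TAA at 29 → 24 nt; ATG at 14, stop TAA at 29 → 18 nt; ATG at 50, stop TAA at 56 → 9 nt.
Frame 3: CGC TGA TGG TTA TGA GGG CCC TCA TCT AAC TCG AAG ATG GTT TAG CGA TGA TAT AAA AGT TGG TTA CCT AAG ATC GAT GAA CTA CAG GAG CCG — ATG at 39, stop TAG at 45 → 9 nt.
Longest: frame 2, positions 8–31, 24 nt = 8 codons = 7 aa. → 8 codons.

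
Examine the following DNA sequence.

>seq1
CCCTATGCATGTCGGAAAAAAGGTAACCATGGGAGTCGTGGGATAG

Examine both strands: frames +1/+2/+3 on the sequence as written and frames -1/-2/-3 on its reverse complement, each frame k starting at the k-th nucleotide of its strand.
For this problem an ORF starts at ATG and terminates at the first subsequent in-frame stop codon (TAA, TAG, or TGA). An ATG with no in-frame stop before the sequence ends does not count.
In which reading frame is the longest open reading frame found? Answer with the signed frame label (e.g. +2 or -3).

+2

Reverse complement (5'→3'): CTATCCCACGACTCCCATGGTTACCTTTTTTCCGACATGCATAGGG
Frame +1: CCC TAT GCA TGT CGG AAA AAA GGT AAC CAT GGG AGT CGT GGG ATA — no ATG→stop ORF.
Frame +2: CCT ATG CAT GTC GGA AAA AAG GTA ACC ATG GGA GTC GTG GGA TAG — ATG at 5, stop TAG at 44 → 42 nt; ATG at 29, stop TAG at 44 → 18 nt.
Frame +3: CTA TGC ATG TCG GAA AAA AGG TAA CCA TGG GAG TCG TGG GAT — ATG at 9, stop TAA at 24 → 18 nt.
Frame -1: CTA TCC CAC GAC TCC CAT GGT TAC CTT TTT TCC GAC ATG CAT AGG — no ATG→stop ORF.
Frame -2: TAT CCC ACG ACT CCC ATG GTT ACC TTT TTT CCG ACA TGC ATA GGG — no ATG→stop ORF.
Frame -3: ATC CCA CGA CTC CCA TGG TTA CCT TTT TTC CGA CAT GCA TAG — no ATG→stop ORF.
Longest ORF is 42 nt in frame +2 (positions 5–46).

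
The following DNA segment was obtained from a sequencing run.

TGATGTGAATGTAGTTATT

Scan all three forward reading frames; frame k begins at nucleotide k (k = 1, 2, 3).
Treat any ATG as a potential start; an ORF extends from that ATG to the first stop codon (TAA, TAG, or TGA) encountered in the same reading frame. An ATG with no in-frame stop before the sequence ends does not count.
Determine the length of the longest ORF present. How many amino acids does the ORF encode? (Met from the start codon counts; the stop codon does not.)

Frame 1: TGA TGT GAA TGT AGT TAT — no ATG→stop ORF.
Frame 2: GAT GTG AAT GTA GTT ATT — no ATG→stop ORF.
Frame 3: ATG TGA ATG TAG TTA — ATG at 3, stop TGA at 6 → 6 nt; ATG at 9, stop TAG at 12 → 6 nt.
Longest: frame 3, positions 3–8, 6 nt = 2 codons = 1 aa. → 1 amino acids.

1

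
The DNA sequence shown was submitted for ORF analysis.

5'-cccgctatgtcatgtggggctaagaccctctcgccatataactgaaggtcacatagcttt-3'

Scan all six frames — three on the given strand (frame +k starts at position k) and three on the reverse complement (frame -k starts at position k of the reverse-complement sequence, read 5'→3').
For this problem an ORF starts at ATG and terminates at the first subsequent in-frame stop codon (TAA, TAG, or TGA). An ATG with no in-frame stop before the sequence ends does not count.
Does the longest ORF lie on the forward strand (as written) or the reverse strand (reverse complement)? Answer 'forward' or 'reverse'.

Reverse complement (5'→3'): AAAGCTATGTGACCTTCAGTTATATGGCGAGAGGGTCTTAGCCCCACATGACATAGCGGG
Frame +1: CCC GCT ATG TCA TGT GGG GCT AAG ACC CTC TCG CCA TAT AAC TGA AGG TCA CAT AGC TTT — ATG at 7, stop TGA at 43 → 39 nt.
Frame +2: CCG CTA TGT CAT GTG GGG CTA AGA CCC TCT CGC CAT ATA ACT GAA GGT CAC ATA GCT — no ATG→stop ORF.
Frame +3: CGC TAT GTC ATG TGG GGC TAA GAC CCT CTC GCC ATA TAA CTG AAG GTC ACA TAG CTT — ATG at 12, stop TAA at 21 → 12 nt.
Frame -1: AAA GCT ATG TGA CCT TCA GTT ATA TGG CGA GAG GGT CTT AGC CCC ACA TGA CAT AGC GGG — ATG at 7, stop TGA at 10 → 6 nt.
Frame -2: AAG CTA TGT GAC CTT CAG TTA TAT GGC GAG AGG GTC TTA GCC CCA CAT GAC ATA GCG — no ATG→stop ORF.
Frame -3: AGC TAT GTG ACC TTC AGT TAT ATG GCG AGA GGG TCT TAG CCC CAC ATG ACA TAG CGG — ATG at 24, stop TAG at 39 → 18 nt; ATG at 48, stop TAG at 54 → 9 nt.
Forward-strand max 39 nt; reverse-strand max 18 nt. The forward strand has the longer ORF.

forward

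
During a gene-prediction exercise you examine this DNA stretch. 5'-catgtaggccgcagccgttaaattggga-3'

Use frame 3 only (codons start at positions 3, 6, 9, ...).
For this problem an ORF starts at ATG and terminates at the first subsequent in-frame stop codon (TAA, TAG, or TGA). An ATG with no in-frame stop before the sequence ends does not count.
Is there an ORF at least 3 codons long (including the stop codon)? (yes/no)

Frame 3: TGT AGG CCG CAG CCG TTA AAT TGG — no ATG→stop ORF.
Largest ORF found is 0 codons < 3, so no.

no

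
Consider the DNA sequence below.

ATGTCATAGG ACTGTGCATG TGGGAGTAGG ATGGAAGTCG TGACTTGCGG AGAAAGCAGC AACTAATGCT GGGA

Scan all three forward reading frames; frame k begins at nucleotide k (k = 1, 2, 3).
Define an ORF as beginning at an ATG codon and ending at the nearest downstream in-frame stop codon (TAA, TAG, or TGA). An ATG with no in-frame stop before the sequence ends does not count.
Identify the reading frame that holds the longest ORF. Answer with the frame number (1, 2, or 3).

Frame 1: ATG TCA TAG GAC TGT GCA TGT GGG AGT AGG ATG GAA GTC GTG ACT TGC GGA GAA AGC AGC AAC TAA TGC TGG — ATG at 1, stop TAG at 7 → 9 nt; ATG at 31, stop TAA at 64 → 36 nt.
Frame 2: TGT CAT AGG ACT GTG CAT GTG GGA GTA GGA TGG AAG TCG TGA CTT GCG GAG AAA GCA GCA ACT AAT GCT GGG — no ATG→stop ORF.
Frame 3: GTC ATA GGA CTG TGC ATG TGG GAG TAG GAT GGA AGT CGT GAC TTG CGG AGA AAG CAG CAA CTA ATG CTG GGA — ATG at 18, stop TAG at 27 → 12 nt.
Longest ORF is 36 nt in frame 1 (positions 31–66).

1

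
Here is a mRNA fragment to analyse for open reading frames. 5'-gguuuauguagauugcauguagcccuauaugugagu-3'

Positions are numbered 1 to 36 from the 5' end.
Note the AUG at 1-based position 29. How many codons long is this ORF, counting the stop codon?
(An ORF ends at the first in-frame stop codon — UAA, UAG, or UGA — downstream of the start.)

2

Codons from position 29: AUG (29–31), UGA (32–34).
UGA is the first in-frame stop; that's 2 codons including the stop.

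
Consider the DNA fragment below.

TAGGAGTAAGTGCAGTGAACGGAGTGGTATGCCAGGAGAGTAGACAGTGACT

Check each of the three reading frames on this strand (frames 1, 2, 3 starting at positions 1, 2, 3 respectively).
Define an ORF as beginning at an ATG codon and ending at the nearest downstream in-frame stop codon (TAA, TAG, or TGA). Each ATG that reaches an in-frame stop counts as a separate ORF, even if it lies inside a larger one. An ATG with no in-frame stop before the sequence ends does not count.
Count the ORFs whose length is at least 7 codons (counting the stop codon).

Frame 1: TAG GAG TAA GTG CAG TGA ACG GAG TGG TAT GCC AGG AGA GTA GAC AGT GAC — no ATG→stop ORF.
Frame 2: AGG AGT AAG TGC AGT GAA CGG AGT GGT ATG CCA GGA GAG TAG ACA GTG ACT — ATG at 29, stop TAG at 41 → 15 nt.
Frame 3: GGA GTA AGT GCA GTG AAC GGA GTG GTA TGC CAG GAG AGT AGA CAG TGA — no ATG→stop ORF.
No ORF reaches 7 codons. Count = 0.

0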